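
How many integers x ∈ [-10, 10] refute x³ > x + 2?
Counterexamples in [-10, 10]: {-10, -9, -8, -7, -6, -5, -4, -3, -2, -1, 0, 1}.

Counting them gives 12 values.

Answer: 12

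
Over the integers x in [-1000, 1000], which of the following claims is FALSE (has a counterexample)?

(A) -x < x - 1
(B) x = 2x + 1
(A) x = 0: LHS = -0 = 0, RHS = 0 - 1 = -1; 0 < -1 — FAILS
(B) x = 0: RHS = 2·0 + 1 = 1; 0 = 1 — FAILS

Answer: Both A and B are false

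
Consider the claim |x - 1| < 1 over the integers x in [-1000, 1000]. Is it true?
The claim fails at x = 0:
x = 0: LHS = |0 - 1| = |-1| = 1; 1 < 1 — FAILS

Because a single integer refutes it, the statement is false.

Answer: False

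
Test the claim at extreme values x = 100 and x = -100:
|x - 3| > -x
x = 100: LHS = |100 - 3| = |97| = 97; 97 > -100 — holds
x = -100: LHS = |(-100) - 3| = |-103| = 103, RHS = -(-100) = 100; 103 > 100 — holds

Answer: Yes, holds for both x = 100 and x = -100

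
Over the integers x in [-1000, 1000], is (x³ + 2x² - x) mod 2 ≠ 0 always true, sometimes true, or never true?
For a polynomial with integer coefficients, its value mod 2 depends only on x mod 2, so it suffices to check one representative of each residue class, x = 0, 1:
x = 0: LHS = (0³ + 2·0² - 0) mod 2 = 0 mod 2 = 0; 0 ≠ 0 — FAILS
x = 1: LHS = (1³ + 2·1² - 1) mod 2 = 2 mod 2 = 0; 0 ≠ 0 — FAILS
The relation fails in every residue class, so the claimed relation (≠) fails for every integer in [-1000, 1000].

No integer in the range satisfies it.

Answer: Never true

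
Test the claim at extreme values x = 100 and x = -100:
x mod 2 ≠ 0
x = 100: LHS = 100 mod 2 = 0; 0 ≠ 0 — FAILS
x = -100: LHS = (-100) mod 2 = 0; 0 ≠ 0 — FAILS

Answer: No, fails for both x = 100 and x = -100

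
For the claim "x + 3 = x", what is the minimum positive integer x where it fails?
Testing positive integers:
x = 1: LHS = 1 + 3 = 4; 4 = 1 — FAILS  ← smallest positive counterexample

Answer: x = 1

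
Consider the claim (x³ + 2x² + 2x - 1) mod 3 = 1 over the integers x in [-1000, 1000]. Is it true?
The claim fails at x = 0:
x = 0: LHS = (0³ + 2·0² + 2·0 - 1) mod 3 = (-1) mod 3 = 2; 2 = 1 — FAILS

Because a single integer refutes it, the statement is false.

Answer: False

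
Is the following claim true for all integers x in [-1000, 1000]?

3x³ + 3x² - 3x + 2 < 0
The claim fails at x = 0:
x = 0: LHS = 3·0³ + 3·0² - 3·0 + 2 = 2; 2 < 0 — FAILS

Because a single integer refutes it, the statement is false.

Answer: False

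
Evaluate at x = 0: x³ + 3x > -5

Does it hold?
x = 0: LHS = 0³ + 3·0 = 0; 0 > -5 — holds

The relation is satisfied at x = 0.

Answer: Yes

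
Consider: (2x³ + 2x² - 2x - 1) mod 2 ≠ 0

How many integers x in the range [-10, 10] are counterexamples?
For a polynomial with integer coefficients, its value mod 2 depends only on x mod 2, so it suffices to check one representative of each residue class, x = 0, 1:
x = 0: LHS = (2·0³ + 2·0² - 2·0 - 1) mod 2 = (-1) mod 2 = 1; 1 ≠ 0 — holds
x = 1: LHS = (2·1³ + 2·1² - 2·1 - 1) mod 2 = 1 mod 2 = 1; 1 ≠ 0 — holds
The relation holds in every residue class, so the relation holds for every integer in [-10, 10].

No counterexample appears in that range.

Answer: 0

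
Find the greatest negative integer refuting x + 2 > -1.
Testing negative integers from -1 downward:
x = -1: LHS = (-1) + 2 = 1; 1 > -1 — holds
x = -2: LHS = (-2) + 2 = 0; 0 > -1 — holds
x = -3: LHS = (-3) + 2 = -1; -1 > -1 — FAILS  ← closest negative counterexample to 0

Answer: x = -3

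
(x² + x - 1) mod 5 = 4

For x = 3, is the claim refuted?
Substitute x = 3 into the relation:
x = 3: LHS = (3² + 3 - 1) mod 5 = 11 mod 5 = 1; 1 = 4 — FAILS

Since the claim fails at x = 3, this value is a counterexample.

Answer: Yes, x = 3 is a counterexample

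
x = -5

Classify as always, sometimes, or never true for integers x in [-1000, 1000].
Holds at x = -5: -5 = -5 — holds
Fails at x = 0: 0 = -5 — FAILS
It is satisfied by some integers in the range but not all.

Answer: Sometimes true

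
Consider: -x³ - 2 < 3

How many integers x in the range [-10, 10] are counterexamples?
Counterexamples in [-10, 10]: {-10, -9, -8, -7, -6, -5, -4, -3, -2}.

Counting them gives 9 values.

Answer: 9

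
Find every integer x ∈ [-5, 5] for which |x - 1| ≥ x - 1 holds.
Over all integers in [-5, 5], LHS − RHS is smallest at x = 1, where it equals 0:
x = 1: LHS = |1 - 1| = |0| = 0, RHS = 1 - 1 = 0; 0 ≥ 0 — holds
At the ends of the range:
x = -5: LHS = |(-5) - 1| = |-6| = 6, RHS = (-5) - 1 = -6; 6 ≥ -6 — holds
x = 5: LHS = |5 - 1| = |4| = 4, RHS = 5 - 1 = 4; 4 ≥ 4 — holds
Hence LHS − RHS is never negative, i.e. LHS ≥ RHS throughout, so the relation holds for every integer in [-5, 5].

Answer: All integers in [-5, 5]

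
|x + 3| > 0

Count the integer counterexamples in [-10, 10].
Counterexamples in [-10, 10]: {-3}.

Counting them gives 1 values.

Answer: 1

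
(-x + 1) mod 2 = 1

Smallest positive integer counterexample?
Testing positive integers:
x = 1: LHS = (-1 + 1) mod 2 = 0 mod 2 = 0; 0 = 1 — FAILS  ← smallest positive counterexample

Answer: x = 1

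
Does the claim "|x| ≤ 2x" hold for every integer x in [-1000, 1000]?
The claim fails at x = -1:
x = -1: LHS = |-1| = 1, RHS = 2·(-1) = -2; 1 ≤ -2 — FAILS

Because a single integer refutes it, the statement is false.

Answer: False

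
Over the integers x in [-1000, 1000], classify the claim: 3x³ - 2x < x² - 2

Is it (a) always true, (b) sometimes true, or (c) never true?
Holds at x = -2: LHS = 3·(-2)³ - 2·(-2) = -20, RHS = (-2)² - 2 = 2; -20 < 2 — holds
Fails at x = 0: LHS = 3·0³ - 2·0 = 0, RHS = 0² - 2 = -2; 0 < -2 — FAILS
It is satisfied by some integers in the range but not all.

Answer: Sometimes true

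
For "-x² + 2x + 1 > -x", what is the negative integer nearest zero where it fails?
Testing negative integers from -1 downward:
x = -1: LHS = -(-1)² + 2·(-1) + 1 = -2, RHS = -(-1) = 1; -2 > 1 — FAILS  ← closest negative counterexample to 0

Answer: x = -1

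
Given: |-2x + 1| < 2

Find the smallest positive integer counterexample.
Testing positive integers:
x = 1: LHS = |-2·1 + 1| = |-1| = 1; 1 < 2 — holds
x = 2: LHS = |-2·2 + 1| = |-3| = 3; 3 < 2 — FAILS  ← smallest positive counterexample

Answer: x = 2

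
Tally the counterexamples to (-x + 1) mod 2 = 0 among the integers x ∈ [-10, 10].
Counterexamples in [-10, 10]: {-10, -8, -6, -4, -2, 0, 2, 4, 6, 8, 10}.

Counting them gives 11 values.

Answer: 11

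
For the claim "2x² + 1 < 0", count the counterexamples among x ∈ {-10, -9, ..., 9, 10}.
Counterexamples in [-10, 10]: {-10, -9, -8, -7, -6, -5, -4, -3, -2, -1, 0, 1, 2, 3, 4, 5, 6, 7, 8, 9, 10}.

Counting them gives 21 values.

Answer: 21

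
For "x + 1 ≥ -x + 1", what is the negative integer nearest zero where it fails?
Testing negative integers from -1 downward:
x = -1: LHS = (-1) + 1 = 0, RHS = -(-1) + 1 = 2; 0 ≥ 2 — FAILS  ← closest negative counterexample to 0

Answer: x = -1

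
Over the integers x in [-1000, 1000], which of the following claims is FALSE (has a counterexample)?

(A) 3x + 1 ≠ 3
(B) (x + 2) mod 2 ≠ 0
(A) Track d = LHS − RHS over the integers in [-1000, 1000]. Equality would need d = 0, but d changes sign only between consecutive integers, jumping over 0:
x = 0: LHS = 3·0 + 1 = 1; 1 ≠ 3 — holds  (d = -2)
x = 1: LHS = 3·1 + 1 = 4; 4 ≠ 3 — holds  (d = 1)
Away from these crossings d keeps a constant sign, and checking every integer in [-1000, 1000] confirms d ≠ 0 throughout. Hence the two sides are never equal, so the relation holds for every integer in [-1000, 1000].

(B) x = 0: LHS = (0 + 2) mod 2 = 2 mod 2 = 0; 0 ≠ 0 — FAILS

Only (B) has a counterexample.

Answer: B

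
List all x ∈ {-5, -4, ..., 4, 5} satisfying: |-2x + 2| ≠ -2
An absolute value is never negative, so the left side is ≥ 0 for every x, while the right side is -2. Tightest case in [-5, 5] is x = 1:
x = 1: LHS = |-2·1 + 2| = |0| = 0; 0 ≠ -2 — holds
Hence LHS − RHS is never 0, i.e. the two sides are never equal, so the relation holds for every integer in [-5, 5].

Answer: All integers in [-5, 5]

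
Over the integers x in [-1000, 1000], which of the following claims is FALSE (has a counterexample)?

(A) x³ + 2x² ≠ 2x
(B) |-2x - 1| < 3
(A) x = 0: LHS = 0³ + 2·0² = 0, RHS = 2·0 = 0; 0 ≠ 0 — FAILS
(B) x = 1: LHS = |-2·1 - 1| = |-3| = 3; 3 < 3 — FAILS

Answer: Both A and B are false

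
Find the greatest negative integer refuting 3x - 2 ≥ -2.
Testing negative integers from -1 downward:
x = -1: LHS = 3·(-1) - 2 = -5; -5 ≥ -2 — FAILS  ← closest negative counterexample to 0

Answer: x = -1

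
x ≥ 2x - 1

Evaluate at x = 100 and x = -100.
x = 100: RHS = 2·100 - 1 = 199; 100 ≥ 199 — FAILS
x = -100: RHS = 2·(-100) - 1 = -201; -100 ≥ -201 — holds

Answer: Partially: fails for x = 100, holds for x = -100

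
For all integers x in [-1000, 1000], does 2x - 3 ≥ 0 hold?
The claim fails at x = 0:
x = 0: LHS = 2·0 - 3 = -3; -3 ≥ 0 — FAILS

Because a single integer refutes it, the statement is false.

Answer: False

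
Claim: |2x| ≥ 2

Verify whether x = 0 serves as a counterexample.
Substitute x = 0 into the relation:
x = 0: LHS = |2·0| = |0| = 0; 0 ≥ 2 — FAILS

Since the claim fails at x = 0, this value is a counterexample.

Answer: Yes, x = 0 is a counterexample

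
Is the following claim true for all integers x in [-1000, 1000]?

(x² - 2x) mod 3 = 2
The claim fails at x = 0:
x = 0: LHS = (0² - 2·0) mod 3 = 0 mod 3 = 0; 0 = 2 — FAILS

Because a single integer refutes it, the statement is false.

Answer: False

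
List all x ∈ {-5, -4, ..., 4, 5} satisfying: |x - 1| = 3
Holds for: {-2, 4}
Fails for: {-5, -4, -3, -1, 0, 1, 2, 3, 5}

Answer: {-2, 4}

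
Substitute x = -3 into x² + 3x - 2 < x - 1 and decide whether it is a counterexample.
Substitute x = -3 into the relation:
x = -3: LHS = (-3)² + 3·(-3) - 2 = -2, RHS = (-3) - 1 = -4; -2 < -4 — FAILS

Since the claim fails at x = -3, this value is a counterexample.

Answer: Yes, x = -3 is a counterexample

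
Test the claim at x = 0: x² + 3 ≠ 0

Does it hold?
x = 0: LHS = 0² + 3 = 3; 3 ≠ 0 — holds

The relation is satisfied at x = 0.

Answer: Yes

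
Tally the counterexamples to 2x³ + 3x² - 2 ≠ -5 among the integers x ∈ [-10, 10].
Track d = LHS − RHS over the integers in [-10, 10]. Equality would need d = 0, but d changes sign only between consecutive integers, jumping over 0:
x = -2: LHS = 2·(-2)³ + 3·(-2)² - 2 = -6; -6 ≠ -5 — holds  (d = -1)
x = -1: LHS = 2·(-1)³ + 3·(-1)² - 2 = -1; -1 ≠ -5 — holds  (d = 4)
Away from these crossings d keeps a constant sign, and checking every integer in [-10, 10] confirms d ≠ 0 throughout. Hence the two sides are never equal, so the relation holds for every integer in [-10, 10].

No counterexample appears in that range.

Answer: 0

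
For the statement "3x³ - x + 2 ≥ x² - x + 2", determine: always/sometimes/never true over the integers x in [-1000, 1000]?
Holds at x = 0: LHS = 3·0³ - 0 + 2 = 2, RHS = 0² - 0 + 2 = 2; 2 ≥ 2 — holds
Fails at x = -1: LHS = 3·(-1)³ - (-1) + 2 = 0, RHS = (-1)² - (-1) + 2 = 4; 0 ≥ 4 — FAILS
It is satisfied by some integers in the range but not all.

Answer: Sometimes true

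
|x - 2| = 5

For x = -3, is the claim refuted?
Substitute x = -3 into the relation:
x = -3: LHS = |(-3) - 2| = |-5| = 5; 5 = 5 — holds

The claim holds here, so x = -3 is not a counterexample. (A counterexample exists elsewhere, e.g. x = 0.)

Answer: No, x = -3 is not a counterexample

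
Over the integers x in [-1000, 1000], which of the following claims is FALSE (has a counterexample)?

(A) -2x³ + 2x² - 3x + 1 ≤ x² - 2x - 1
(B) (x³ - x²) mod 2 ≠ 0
(A) x = 0: LHS = -2·0³ + 2·0² - 3·0 + 1 = 1, RHS = 0² - 2·0 - 1 = -1; 1 ≤ -1 — FAILS
(B) x = 0: LHS = (0³ - 0²) mod 2 = 0 mod 2 = 0; 0 ≠ 0 — FAILS

Answer: Both A and B are false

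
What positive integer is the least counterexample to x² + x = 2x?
Testing positive integers:
x = 1: LHS = 1² + 1 = 2, RHS = 2·1 = 2; 2 = 2 — holds
x = 2: LHS = 2² + 2 = 6, RHS = 2·2 = 4; 6 = 4 — FAILS  ← smallest positive counterexample

Answer: x = 2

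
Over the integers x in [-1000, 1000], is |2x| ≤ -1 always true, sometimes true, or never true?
An absolute value is never negative, so the left side is ≥ 0 for every x, while the right side is -1. Tightest case in [-1000, 1000] is x = 0:
x = 0: LHS = |2·0| = |0| = 0; 0 ≤ -1 — FAILS
Hence LHS − RHS is never zero or negative, i.e. LHS > RHS throughout, so the claimed relation (≤) fails for every integer in [-1000, 1000].

No integer in the range satisfies it.

Answer: Never true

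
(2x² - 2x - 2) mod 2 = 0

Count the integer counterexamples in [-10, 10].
For a polynomial with integer coefficients, its value mod 2 depends only on x mod 2, so it suffices to check one representative of each residue class, x = 0, 1:
x = 0: LHS = (2·0² - 2·0 - 2) mod 2 = (-2) mod 2 = 0; 0 = 0 — holds
x = 1: LHS = (2·1² - 2·1 - 2) mod 2 = (-2) mod 2 = 0; 0 = 0 — holds
The relation holds in every residue class, so the relation holds for every integer in [-10, 10].

No counterexample appears in that range.

Answer: 0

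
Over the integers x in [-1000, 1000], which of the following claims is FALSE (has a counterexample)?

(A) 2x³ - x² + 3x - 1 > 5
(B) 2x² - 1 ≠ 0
(A) x = 0: LHS = 2·0³ - 0² + 3·0 - 1 = -1; -1 > 5 — FAILS

(B) Track d = LHS − RHS over the integers in [-1000, 1000]. Equality would need d = 0, but d changes sign only between consecutive integers, jumping over 0:
x = -1: LHS = 2·(-1)² - 1 = 1; 1 ≠ 0 — holds  (d = 1)
x = 0: LHS = 2·0² - 1 = -1; -1 ≠ 0 — holds  (d = -1)
x = 0: LHS = 2·0² - 1 = -1; -1 ≠ 0 — holds  (d = -1)
x = 1: LHS = 2·1² - 1 = 1; 1 ≠ 0 — holds  (d = 1)
Away from these crossings d keeps a constant sign, and checking every integer in [-1000, 1000] confirms d ≠ 0 throughout. Hence the two sides are never equal, so the relation holds for every integer in [-1000, 1000].

Only (A) has a counterexample.

Answer: A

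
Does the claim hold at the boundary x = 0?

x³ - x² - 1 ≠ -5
x = 0: LHS = 0³ - 0² - 1 = -1; -1 ≠ -5 — holds

The relation is satisfied at x = 0.

Answer: Yes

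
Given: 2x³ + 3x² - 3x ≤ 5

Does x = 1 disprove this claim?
Substitute x = 1 into the relation:
x = 1: LHS = 2·1³ + 3·1² - 3·1 = 2; 2 ≤ 5 — holds

The claim holds here, so x = 1 is not a counterexample. (A counterexample exists elsewhere, e.g. x = 2.)

Answer: No, x = 1 is not a counterexample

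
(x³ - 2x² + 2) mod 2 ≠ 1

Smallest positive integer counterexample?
Testing positive integers:
x = 1: LHS = (1³ - 2·1² + 2) mod 2 = 1 mod 2 = 1; 1 ≠ 1 — FAILS  ← smallest positive counterexample

Answer: x = 1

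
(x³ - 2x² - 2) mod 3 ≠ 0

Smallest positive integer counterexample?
Testing positive integers:
x = 1: LHS = (1³ - 2·1² - 2) mod 3 = (-3) mod 3 = 0; 0 ≠ 0 — FAILS  ← smallest positive counterexample

Answer: x = 1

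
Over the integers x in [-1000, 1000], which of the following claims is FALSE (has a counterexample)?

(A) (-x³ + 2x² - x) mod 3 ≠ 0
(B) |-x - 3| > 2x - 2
(A) x = 0: LHS = (-0³ + 2·0² - 0) mod 3 = 0 mod 3 = 0; 0 ≠ 0 — FAILS
(B) x = 5: LHS = |-5 - 3| = |-8| = 8, RHS = 2·5 - 2 = 8; 8 > 8 — FAILS

Answer: Both A and B are false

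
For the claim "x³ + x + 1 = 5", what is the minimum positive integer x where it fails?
Testing positive integers:
x = 1: LHS = 1³ + 1 + 1 = 3; 3 = 5 — FAILS  ← smallest positive counterexample

Answer: x = 1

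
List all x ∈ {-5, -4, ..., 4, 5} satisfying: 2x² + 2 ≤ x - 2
Over all integers in [-5, 5], LHS − RHS is smallest at x = 0, where it equals 4:
x = 0: LHS = 2·0² + 2 = 2, RHS = 0 - 2 = -2; 2 ≤ -2 — FAILS
At the ends of the range:
x = -5: LHS = 2·(-5)² + 2 = 52, RHS = (-5) - 2 = -7; 52 ≤ -7 — FAILS
x = 5: LHS = 2·5² + 2 = 52, RHS = 5 - 2 = 3; 52 ≤ 3 — FAILS
Hence LHS − RHS is never zero or negative, i.e. LHS > RHS throughout, so the claimed relation (≤) fails for every integer in [-5, 5].

Answer: None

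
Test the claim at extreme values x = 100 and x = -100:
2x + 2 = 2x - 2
x = 100: LHS = 2·100 + 2 = 202, RHS = 2·100 - 2 = 198; 202 = 198 — FAILS
x = -100: LHS = 2·(-100) + 2 = -198, RHS = 2·(-100) - 2 = -202; -198 = -202 — FAILS

Answer: No, fails for both x = 100 and x = -100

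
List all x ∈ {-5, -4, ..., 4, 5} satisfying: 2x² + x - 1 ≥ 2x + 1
Holds for: {-5, -4, -3, -2, -1, 2, 3, 4, 5}
Fails for: {0, 1}

Answer: {-5, -4, -3, -2, -1, 2, 3, 4, 5}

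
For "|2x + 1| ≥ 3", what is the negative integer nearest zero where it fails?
Testing negative integers from -1 downward:
x = -1: LHS = |2·(-1) + 1| = |-1| = 1; 1 ≥ 3 — FAILS  ← closest negative counterexample to 0

Answer: x = -1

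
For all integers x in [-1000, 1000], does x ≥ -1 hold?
The claim fails at x = -2:
x = -2: -2 ≥ -1 — FAILS

Because a single integer refutes it, the statement is false.

Answer: False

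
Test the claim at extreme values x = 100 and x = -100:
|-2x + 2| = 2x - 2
x = 100: LHS = |-2·100 + 2| = |-198| = 198, RHS = 2·100 - 2 = 198; 198 = 198 — holds
x = -100: LHS = |-2·(-100) + 2| = |202| = 202, RHS = 2·(-100) - 2 = -202; 202 = -202 — FAILS

Answer: Partially: holds for x = 100, fails for x = -100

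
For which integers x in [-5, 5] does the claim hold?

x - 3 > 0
Holds for: {4, 5}
Fails for: {-5, -4, -3, -2, -1, 0, 1, 2, 3}

Answer: {4, 5}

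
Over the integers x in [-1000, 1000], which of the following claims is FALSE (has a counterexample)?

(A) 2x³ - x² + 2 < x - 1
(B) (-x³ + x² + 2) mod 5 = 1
(A) x = 0: LHS = 2·0³ - 0² + 2 = 2, RHS = 0 - 1 = -1; 2 < -1 — FAILS
(B) x = 0: LHS = (-0³ + 0² + 2) mod 5 = 2 mod 5 = 2; 2 = 1 — FAILS

Answer: Both A and B are false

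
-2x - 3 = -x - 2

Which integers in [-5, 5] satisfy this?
Holds for: {-1}
Fails for: {-5, -4, -3, -2, 0, 1, 2, 3, 4, 5}

Answer: {-1}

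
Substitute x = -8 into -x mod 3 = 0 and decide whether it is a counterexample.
Substitute x = -8 into the relation:
x = -8: LHS = (-(-8)) mod 3 = 8 mod 3 = 2; 2 = 0 — FAILS

Since the claim fails at x = -8, this value is a counterexample.

Answer: Yes, x = -8 is a counterexample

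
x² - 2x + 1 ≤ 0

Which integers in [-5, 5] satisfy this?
Holds for: {1}
Fails for: {-5, -4, -3, -2, -1, 0, 2, 3, 4, 5}

Answer: {1}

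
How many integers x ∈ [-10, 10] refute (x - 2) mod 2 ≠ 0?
Counterexamples in [-10, 10]: {-10, -8, -6, -4, -2, 0, 2, 4, 6, 8, 10}.

Counting them gives 11 values.

Answer: 11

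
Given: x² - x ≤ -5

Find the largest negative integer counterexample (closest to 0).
Testing negative integers from -1 downward:
x = -1: LHS = (-1)² - (-1) = 2; 2 ≤ -5 — FAILS  ← closest negative counterexample to 0

Answer: x = -1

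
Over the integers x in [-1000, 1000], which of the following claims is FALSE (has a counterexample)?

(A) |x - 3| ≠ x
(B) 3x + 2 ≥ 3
(A) Track d = LHS − RHS over the integers in [-1000, 1000]. Equality would need d = 0, but d changes sign only between consecutive integers, jumping over 0:
x = 1: LHS = |1 - 3| = |-2| = 2; 2 ≠ 1 — holds  (d = 1)
x = 2: LHS = |2 - 3| = |-1| = 1; 1 ≠ 2 — holds  (d = -1)
Away from these crossings d keeps a constant sign, and checking every integer in [-1000, 1000] confirms d ≠ 0 throughout. Hence the two sides are never equal, so the relation holds for every integer in [-1000, 1000].

(B) x = 0: LHS = 3·0 + 2 = 2; 2 ≥ 3 — FAILS

Only (B) has a counterexample.

Answer: B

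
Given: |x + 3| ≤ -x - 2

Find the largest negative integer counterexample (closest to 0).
Testing negative integers from -1 downward:
x = -1: LHS = |(-1) + 3| = |2| = 2, RHS = -(-1) - 2 = -1; 2 ≤ -1 — FAILS  ← closest negative counterexample to 0

Answer: x = -1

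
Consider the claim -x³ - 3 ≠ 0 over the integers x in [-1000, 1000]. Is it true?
Track d = LHS − RHS over the integers in [-1000, 1000]. Equality would need d = 0, but d changes sign only between consecutive integers, jumping over 0:
x = -2: LHS = -(-2)³ - 3 = 5; 5 ≠ 0 — holds  (d = 5)
x = -1: LHS = -(-1)³ - 3 = -2; -2 ≠ 0 — holds  (d = -2)
Away from these crossings d keeps a constant sign, and checking every integer in [-1000, 1000] confirms d ≠ 0 throughout. Hence the two sides are never equal, so the relation holds for every integer in [-1000, 1000].

No counterexample exists.

Answer: True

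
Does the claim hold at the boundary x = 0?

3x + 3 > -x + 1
x = 0: LHS = 3·0 + 3 = 3, RHS = -0 + 1 = 1; 3 > 1 — holds

The relation is satisfied at x = 0.

Answer: Yes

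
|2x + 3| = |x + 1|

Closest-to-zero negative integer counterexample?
Testing negative integers from -1 downward:
x = -1: LHS = |2·(-1) + 3| = |1| = 1, RHS = |(-1) + 1| = |0| = 0; 1 = 0 — FAILS  ← closest negative counterexample to 0

Answer: x = -1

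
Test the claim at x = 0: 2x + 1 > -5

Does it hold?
x = 0: LHS = 2·0 + 1 = 1; 1 > -5 — holds

The relation is satisfied at x = 0.

Answer: Yes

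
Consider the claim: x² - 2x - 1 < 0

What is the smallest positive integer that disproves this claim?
Testing positive integers:
x = 1: LHS = 1² - 2·1 - 1 = -2; -2 < 0 — holds
x = 2: LHS = 2² - 2·2 - 1 = -1; -1 < 0 — holds
x = 3: LHS = 3² - 2·3 - 1 = 2; 2 < 0 — FAILS  ← smallest positive counterexample

Answer: x = 3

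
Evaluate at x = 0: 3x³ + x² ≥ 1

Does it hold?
x = 0: LHS = 3·0³ + 0² = 0; 0 ≥ 1 — FAILS

The relation fails at x = 0, so x = 0 is a counterexample.

Answer: No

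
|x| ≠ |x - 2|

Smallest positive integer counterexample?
Testing positive integers:
x = 1: LHS = |1| = 1, RHS = |1 - 2| = |-1| = 1; 1 ≠ 1 — FAILS  ← smallest positive counterexample

Answer: x = 1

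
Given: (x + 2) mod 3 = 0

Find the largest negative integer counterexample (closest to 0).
Testing negative integers from -1 downward:
x = -1: LHS = ((-1) + 2) mod 3 = 1 mod 3 = 1; 1 = 0 — FAILS  ← closest negative counterexample to 0

Answer: x = -1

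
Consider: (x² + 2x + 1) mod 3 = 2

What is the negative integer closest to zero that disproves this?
Testing negative integers from -1 downward:
x = -1: LHS = ((-1)² + 2·(-1) + 1) mod 3 = 0 mod 3 = 0; 0 = 2 — FAILS  ← closest negative counterexample to 0

Answer: x = -1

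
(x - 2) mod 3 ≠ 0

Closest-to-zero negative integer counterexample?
Testing negative integers from -1 downward:
x = -1: LHS = ((-1) - 2) mod 3 = (-3) mod 3 = 0; 0 ≠ 0 — FAILS  ← closest negative counterexample to 0

Answer: x = -1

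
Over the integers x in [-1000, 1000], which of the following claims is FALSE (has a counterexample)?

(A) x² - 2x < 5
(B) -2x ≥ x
(A) x = -2: LHS = (-2)² - 2·(-2) = 8; 8 < 5 — FAILS
(B) x = 1: LHS = -2·1 = -2; -2 ≥ 1 — FAILS

Answer: Both A and B are false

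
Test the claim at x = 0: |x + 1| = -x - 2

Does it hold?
x = 0: LHS = |0 + 1| = |1| = 1, RHS = -0 - 2 = -2; 1 = -2 — FAILS

The relation fails at x = 0, so x = 0 is a counterexample.

Answer: No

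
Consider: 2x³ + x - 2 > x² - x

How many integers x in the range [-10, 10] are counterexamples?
Counterexamples in [-10, 10]: {-10, -9, -8, -7, -6, -5, -4, -3, -2, -1, 0}.

Counting them gives 11 values.

Answer: 11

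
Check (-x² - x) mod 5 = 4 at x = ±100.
x = 100: LHS = (-100² - 100) mod 5 = (-10100) mod 5 = 0; 0 = 4 — FAILS
x = -100: LHS = (-(-100)² - (-100)) mod 5 = (-9900) mod 5 = 0; 0 = 4 — FAILS

Answer: No, fails for both x = 100 and x = -100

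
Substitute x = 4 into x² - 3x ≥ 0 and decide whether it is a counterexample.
Substitute x = 4 into the relation:
x = 4: LHS = 4² - 3·4 = 4; 4 ≥ 0 — holds

The claim holds here, so x = 4 is not a counterexample. (A counterexample exists elsewhere, e.g. x = 1.)

Answer: No, x = 4 is not a counterexample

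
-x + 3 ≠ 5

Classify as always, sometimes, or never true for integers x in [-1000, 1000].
Holds at x = 0: LHS = -0 + 3 = 3; 3 ≠ 5 — holds
Fails at x = -2: LHS = -(-2) + 3 = 5; 5 ≠ 5 — FAILS
It is satisfied by some integers in the range but not all.

Answer: Sometimes true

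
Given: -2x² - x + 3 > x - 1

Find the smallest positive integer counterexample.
Testing positive integers:
x = 1: LHS = -2·1² - 1 + 3 = 0, RHS = 1 - 1 = 0; 0 > 0 — FAILS  ← smallest positive counterexample

Answer: x = 1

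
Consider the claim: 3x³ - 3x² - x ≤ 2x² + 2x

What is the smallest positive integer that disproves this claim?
Testing positive integers:
x = 1: LHS = 3·1³ - 3·1² - 1 = -1, RHS = 2·1² + 2·1 = 4; -1 ≤ 4 — holds
x = 2: LHS = 3·2³ - 3·2² - 2 = 10, RHS = 2·2² + 2·2 = 12; 10 ≤ 12 — holds
x = 3: LHS = 3·3³ - 3·3² - 3 = 51, RHS = 2·3² + 2·3 = 24; 51 ≤ 24 — FAILS  ← smallest positive counterexample

Answer: x = 3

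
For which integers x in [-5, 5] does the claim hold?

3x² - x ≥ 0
Over all integers in [-5, 5], LHS − RHS is smallest at x = 0, where it equals 0:
x = 0: LHS = 3·0² - 0 = 0; 0 ≥ 0 — holds
At the ends of the range:
x = -5: LHS = 3·(-5)² - (-5) = 80; 80 ≥ 0 — holds
x = 5: LHS = 3·5² - 5 = 70; 70 ≥ 0 — holds
Hence LHS − RHS is never negative, i.e. LHS ≥ RHS throughout, so the relation holds for every integer in [-5, 5].

Answer: All integers in [-5, 5]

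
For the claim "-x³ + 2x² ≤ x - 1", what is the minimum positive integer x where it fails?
Testing positive integers:
x = 1: LHS = -1³ + 2·1² = 1, RHS = 1 - 1 = 0; 1 ≤ 0 — FAILS  ← smallest positive counterexample

Answer: x = 1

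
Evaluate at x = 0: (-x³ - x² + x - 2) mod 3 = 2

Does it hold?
x = 0: LHS = (-0³ - 0² + 0 - 2) mod 3 = (-2) mod 3 = 1; 1 = 2 — FAILS

The relation fails at x = 0, so x = 0 is a counterexample.

Answer: No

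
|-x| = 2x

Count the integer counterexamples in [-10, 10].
Counterexamples in [-10, 10]: {-10, -9, -8, -7, -6, -5, -4, -3, -2, -1, 1, 2, 3, 4, 5, 6, 7, 8, 9, 10}.

Counting them gives 20 values.

Answer: 20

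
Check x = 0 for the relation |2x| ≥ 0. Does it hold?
x = 0: LHS = |2·0| = |0| = 0; 0 ≥ 0 — holds

The relation is satisfied at x = 0.

Answer: Yes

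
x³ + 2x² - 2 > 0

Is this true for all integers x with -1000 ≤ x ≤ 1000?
The claim fails at x = 0:
x = 0: LHS = 0³ + 2·0² - 2 = -2; -2 > 0 — FAILS

Because a single integer refutes it, the statement is false.

Answer: False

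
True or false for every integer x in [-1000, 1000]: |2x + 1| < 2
The claim fails at x = 1:
x = 1: LHS = |2·1 + 1| = |3| = 3; 3 < 2 — FAILS

Because a single integer refutes it, the statement is false.

Answer: False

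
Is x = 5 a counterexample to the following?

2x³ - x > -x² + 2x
Substitute x = 5 into the relation:
x = 5: LHS = 2·5³ - 5 = 245, RHS = -5² + 2·5 = -15; 245 > -15 — holds

The claim holds here, so x = 5 is not a counterexample. (A counterexample exists elsewhere, e.g. x = 0.)

Answer: No, x = 5 is not a counterexample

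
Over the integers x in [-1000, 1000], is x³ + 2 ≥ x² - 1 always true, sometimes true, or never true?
Holds at x = 0: LHS = 0³ + 2 = 2, RHS = 0² - 1 = -1; 2 ≥ -1 — holds
Fails at x = -2: LHS = (-2)³ + 2 = -6, RHS = (-2)² - 1 = 3; -6 ≥ 3 — FAILS
It is satisfied by some integers in the range but not all.

Answer: Sometimes true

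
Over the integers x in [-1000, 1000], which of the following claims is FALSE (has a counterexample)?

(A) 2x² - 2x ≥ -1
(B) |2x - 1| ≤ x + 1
(A) Over all integers in [-1000, 1000], LHS − RHS is smallest at x = 0, where it equals 1:
x = 0: LHS = 2·0² - 2·0 = 0; 0 ≥ -1 — holds
At the ends of the range:
x = -1000: LHS = 2·(-1000)² - 2·(-1000) = 2002000; 2002000 ≥ -1 — holds
x = 1000: LHS = 2·1000² - 2·1000 = 1998000; 1998000 ≥ -1 — holds
Hence LHS − RHS is never negative, i.e. LHS ≥ RHS throughout, so the relation holds for every integer in [-1000, 1000].

(B) x = -1: LHS = |2·(-1) - 1| = |-3| = 3, RHS = (-1) + 1 = 0; 3 ≤ 0 — FAILS

Only (B) has a counterexample.

Answer: B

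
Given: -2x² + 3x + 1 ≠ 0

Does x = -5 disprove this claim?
Substitute x = -5 into the relation:
x = -5: LHS = -2·(-5)² + 3·(-5) + 1 = -64; -64 ≠ 0 — holds

The relation holds at x = -5, so it is not a counterexample.

Answer: No, x = -5 is not a counterexample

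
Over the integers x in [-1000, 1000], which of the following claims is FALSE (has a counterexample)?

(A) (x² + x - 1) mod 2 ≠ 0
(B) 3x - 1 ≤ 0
(A) For a polynomial with integer coefficients, its value mod 2 depends only on x mod 2, so it suffices to check one representative of each residue class, x = 0, 1:
x = 0: LHS = (0² + 0 - 1) mod 2 = (-1) mod 2 = 1; 1 ≠ 0 — holds
x = 1: LHS = (1² + 1 - 1) mod 2 = 1 mod 2 = 1; 1 ≠ 0 — holds
The relation holds in every residue class, so the relation holds for every integer in [-1000, 1000].

(B) x = 1: LHS = 3·1 - 1 = 2; 2 ≤ 0 — FAILS

Only (B) has a counterexample.

Answer: B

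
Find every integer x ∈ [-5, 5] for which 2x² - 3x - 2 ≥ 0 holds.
Holds for: {-5, -4, -3, -2, -1, 2, 3, 4, 5}
Fails for: {0, 1}

Answer: {-5, -4, -3, -2, -1, 2, 3, 4, 5}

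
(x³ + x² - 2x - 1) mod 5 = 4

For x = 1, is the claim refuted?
Substitute x = 1 into the relation:
x = 1: LHS = (1³ + 1² - 2·1 - 1) mod 5 = (-1) mod 5 = 4; 4 = 4 — holds

The claim holds here, so x = 1 is not a counterexample. (A counterexample exists elsewhere, e.g. x = -1.)

Answer: No, x = 1 is not a counterexample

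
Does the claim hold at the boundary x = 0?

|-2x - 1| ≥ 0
x = 0: LHS = |-2·0 - 1| = |-1| = 1; 1 ≥ 0 — holds

The relation is satisfied at x = 0.

Answer: Yes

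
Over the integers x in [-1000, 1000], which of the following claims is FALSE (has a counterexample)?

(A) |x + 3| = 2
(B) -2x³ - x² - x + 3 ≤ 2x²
(A) x = 0: LHS = |0 + 3| = |3| = 3; 3 = 2 — FAILS
(B) x = 0: LHS = -2·0³ - 0² - 0 + 3 = 3, RHS = 2·0² = 0; 3 ≤ 0 — FAILS

Answer: Both A and B are false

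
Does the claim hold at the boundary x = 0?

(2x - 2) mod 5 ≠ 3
x = 0: LHS = (2·0 - 2) mod 5 = (-2) mod 5 = 3; 3 ≠ 3 — FAILS

The relation fails at x = 0, so x = 0 is a counterexample.

Answer: No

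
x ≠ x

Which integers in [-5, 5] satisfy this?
LHS − RHS = 0 at every integer in [-5, 5]; the two sides always agree. For instance:
x = -5: -5 ≠ -5 — FAILS
x = 0: 0 ≠ 0 — FAILS
x = 5: 5 ≠ 5 — FAILS
The sides are never unequal, so the claimed relation (≠) fails for every integer in [-5, 5].

Answer: None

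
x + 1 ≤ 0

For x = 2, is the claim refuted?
Substitute x = 2 into the relation:
x = 2: LHS = 2 + 1 = 3; 3 ≤ 0 — FAILS

Since the claim fails at x = 2, this value is a counterexample.

Answer: Yes, x = 2 is a counterexample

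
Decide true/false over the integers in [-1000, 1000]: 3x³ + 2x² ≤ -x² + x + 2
The claim fails at x = 1:
x = 1: LHS = 3·1³ + 2·1² = 5, RHS = -1² + 1 + 2 = 2; 5 ≤ 2 — FAILS

Because a single integer refutes it, the statement is false.

Answer: False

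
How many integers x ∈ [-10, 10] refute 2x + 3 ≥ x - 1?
Counterexamples in [-10, 10]: {-10, -9, -8, -7, -6, -5}.

Counting them gives 6 values.

Answer: 6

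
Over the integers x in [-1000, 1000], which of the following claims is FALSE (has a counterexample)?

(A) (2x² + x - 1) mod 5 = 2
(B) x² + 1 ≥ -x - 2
(A) x = 0: LHS = (2·0² + 0 - 1) mod 5 = (-1) mod 5 = 4; 4 = 2 — FAILS

(B) Over all integers in [-1000, 1000], LHS − RHS is smallest at x = 0, where it equals 3:
x = 0: LHS = 0² + 1 = 1, RHS = -0 - 2 = -2; 1 ≥ -2 — holds
At the ends of the range:
x = -1000: LHS = (-1000)² + 1 = 1000001, RHS = -(-1000) - 2 = 998; 1000001 ≥ 998 — holds
x = 1000: LHS = 1000² + 1 = 1000001, RHS = -1000 - 2 = -1002; 1000001 ≥ -1002 — holds
Hence LHS − RHS is never negative, i.e. LHS ≥ RHS throughout, so the relation holds for every integer in [-1000, 1000].

Only (A) has a counterexample.

Answer: A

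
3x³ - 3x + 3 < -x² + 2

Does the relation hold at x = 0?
x = 0: LHS = 3·0³ - 3·0 + 3 = 3, RHS = -0² + 2 = 2; 3 < 2 — FAILS

The relation fails at x = 0, so x = 0 is a counterexample.

Answer: No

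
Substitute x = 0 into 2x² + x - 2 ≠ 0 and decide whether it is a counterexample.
Substitute x = 0 into the relation:
x = 0: LHS = 2·0² + 0 - 2 = -2; -2 ≠ 0 — holds

The relation holds at x = 0, so it is not a counterexample.

Answer: No, x = 0 is not a counterexample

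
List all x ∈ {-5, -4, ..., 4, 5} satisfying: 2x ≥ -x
Holds for: {0, 1, 2, 3, 4, 5}
Fails for: {-5, -4, -3, -2, -1}

Answer: {0, 1, 2, 3, 4, 5}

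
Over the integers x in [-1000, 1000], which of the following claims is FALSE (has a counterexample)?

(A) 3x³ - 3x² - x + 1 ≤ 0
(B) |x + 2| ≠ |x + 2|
(A) x = 0: LHS = 3·0³ - 3·0² - 0 + 1 = 1; 1 ≤ 0 — FAILS
(B) x = 0: LHS = |0 + 2| = |2| = 2, RHS = |0 + 2| = |2| = 2; 2 ≠ 2 — FAILS

Answer: Both A and B are false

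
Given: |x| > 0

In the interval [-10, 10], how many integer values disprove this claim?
Counterexamples in [-10, 10]: {0}.

Counting them gives 1 values.

Answer: 1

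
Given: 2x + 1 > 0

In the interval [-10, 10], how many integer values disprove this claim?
Counterexamples in [-10, 10]: {-10, -9, -8, -7, -6, -5, -4, -3, -2, -1}.

Counting them gives 10 values.

Answer: 10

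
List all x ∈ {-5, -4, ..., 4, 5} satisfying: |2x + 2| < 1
Holds for: {-1}
Fails for: {-5, -4, -3, -2, 0, 1, 2, 3, 4, 5}

Answer: {-1}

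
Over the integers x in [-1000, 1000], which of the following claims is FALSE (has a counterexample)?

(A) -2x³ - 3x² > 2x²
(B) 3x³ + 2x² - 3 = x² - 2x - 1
(A) x = 0: LHS = -2·0³ - 3·0² = 0, RHS = 2·0² = 0; 0 > 0 — FAILS
(B) x = 0: LHS = 3·0³ + 2·0² - 3 = -3, RHS = 0² - 2·0 - 1 = -1; -3 = -1 — FAILS

Answer: Both A and B are false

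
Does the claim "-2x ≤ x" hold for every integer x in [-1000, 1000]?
The claim fails at x = -1:
x = -1: LHS = -2·(-1) = 2; 2 ≤ -1 — FAILS

Because a single integer refutes it, the statement is false.

Answer: False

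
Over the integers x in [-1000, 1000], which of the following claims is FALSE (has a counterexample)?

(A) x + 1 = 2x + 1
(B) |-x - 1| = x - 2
(A) x = 1: LHS = 1 + 1 = 2, RHS = 2·1 + 1 = 3; 2 = 3 — FAILS
(B) x = 0: LHS = |-0 - 1| = |-1| = 1, RHS = 0 - 2 = -2; 1 = -2 — FAILS

Answer: Both A and B are false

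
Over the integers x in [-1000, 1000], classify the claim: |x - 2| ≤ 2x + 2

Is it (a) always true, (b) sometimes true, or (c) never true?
Holds at x = 0: LHS = |0 - 2| = |-2| = 2, RHS = 2·0 + 2 = 2; 2 ≤ 2 — holds
Fails at x = -1: LHS = |(-1) - 2| = |-3| = 3, RHS = 2·(-1) + 2 = 0; 3 ≤ 0 — FAILS
It is satisfied by some integers in the range but not all.

Answer: Sometimes true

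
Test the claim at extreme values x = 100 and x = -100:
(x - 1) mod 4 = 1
x = 100: LHS = (100 - 1) mod 4 = 99 mod 4 = 3; 3 = 1 — FAILS
x = -100: LHS = ((-100) - 1) mod 4 = (-101) mod 4 = 3; 3 = 1 — FAILS

Answer: No, fails for both x = 100 and x = -100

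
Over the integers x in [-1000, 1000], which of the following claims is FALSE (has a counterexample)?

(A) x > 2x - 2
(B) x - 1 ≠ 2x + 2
(A) x = 2: RHS = 2·2 - 2 = 2; 2 > 2 — FAILS
(B) x = -3: LHS = (-3) - 1 = -4, RHS = 2·(-3) + 2 = -4; -4 ≠ -4 — FAILS

Answer: Both A and B are false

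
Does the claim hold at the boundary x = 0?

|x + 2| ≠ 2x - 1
x = 0: LHS = |0 + 2| = |2| = 2, RHS = 2·0 - 1 = -1; 2 ≠ -1 — holds

The relation is satisfied at x = 0.

Answer: Yes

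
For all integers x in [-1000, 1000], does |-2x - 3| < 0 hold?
The claim fails at x = 0:
x = 0: LHS = |-2·0 - 3| = |-3| = 3; 3 < 0 — FAILS

Because a single integer refutes it, the statement is false.

Answer: False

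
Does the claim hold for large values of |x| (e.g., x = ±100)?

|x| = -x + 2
x = 100: LHS = |100| = 100, RHS = -100 + 2 = -98; 100 = -98 — FAILS
x = -100: LHS = |-100| = 100, RHS = -(-100) + 2 = 102; 100 = 102 — FAILS

Answer: No, fails for both x = 100 and x = -100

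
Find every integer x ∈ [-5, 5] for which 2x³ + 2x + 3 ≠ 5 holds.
Track d = LHS − RHS over the integers in [-5, 5]. Equality would need d = 0, but d changes sign only between consecutive integers, jumping over 0:
x = 0: LHS = 2·0³ + 2·0 + 3 = 3; 3 ≠ 5 — holds  (d = -2)
x = 1: LHS = 2·1³ + 2·1 + 3 = 7; 7 ≠ 5 — holds  (d = 2)
Away from these crossings d keeps a constant sign, and checking every integer in [-5, 5] confirms d ≠ 0 throughout. Hence the two sides are never equal, so the relation holds for every integer in [-5, 5].

Answer: All integers in [-5, 5]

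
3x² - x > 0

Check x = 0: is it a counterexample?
Substitute x = 0 into the relation:
x = 0: LHS = 3·0² - 0 = 0; 0 > 0 — FAILS

Since the claim fails at x = 0, this value is a counterexample.

Answer: Yes, x = 0 is a counterexample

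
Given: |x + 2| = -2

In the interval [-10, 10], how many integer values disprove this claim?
Counterexamples in [-10, 10]: {-10, -9, -8, -7, -6, -5, -4, -3, -2, -1, 0, 1, 2, 3, 4, 5, 6, 7, 8, 9, 10}.

Counting them gives 21 values.

Answer: 21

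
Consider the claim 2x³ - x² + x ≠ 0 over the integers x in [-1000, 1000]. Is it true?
The claim fails at x = 0:
x = 0: LHS = 2·0³ - 0² + 0 = 0; 0 ≠ 0 — FAILS

Because a single integer refutes it, the statement is false.

Answer: False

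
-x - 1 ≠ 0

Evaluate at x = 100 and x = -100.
x = 100: LHS = -100 - 1 = -101; -101 ≠ 0 — holds
x = -100: LHS = -(-100) - 1 = 99; 99 ≠ 0 — holds

Answer: Yes, holds for both x = 100 and x = -100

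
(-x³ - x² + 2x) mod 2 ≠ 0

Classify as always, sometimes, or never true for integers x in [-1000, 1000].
For a polynomial with integer coefficients, its value mod 2 depends only on x mod 2, so it suffices to check one representative of each residue class, x = 0, 1:
x = 0: LHS = (-0³ - 0² + 2·0) mod 2 = 0 mod 2 = 0; 0 ≠ 0 — FAILS
x = 1: LHS = (-1³ - 1² + 2·1) mod 2 = 0 mod 2 = 0; 0 ≠ 0 — FAILS
The relation fails in every residue class, so the claimed relation (≠) fails for every integer in [-1000, 1000].

No integer in the range satisfies it.

Answer: Never true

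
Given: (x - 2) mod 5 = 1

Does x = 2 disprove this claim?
Substitute x = 2 into the relation:
x = 2: LHS = (2 - 2) mod 5 = 0 mod 5 = 0; 0 = 1 — FAILS

Since the claim fails at x = 2, this value is a counterexample.

Answer: Yes, x = 2 is a counterexample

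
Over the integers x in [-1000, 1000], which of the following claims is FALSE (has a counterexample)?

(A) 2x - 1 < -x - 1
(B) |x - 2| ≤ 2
(A) x = 0: LHS = 2·0 - 1 = -1, RHS = -0 - 1 = -1; -1 < -1 — FAILS
(B) x = -1: LHS = |(-1) - 2| = |-3| = 3; 3 ≤ 2 — FAILS

Answer: Both A and B are false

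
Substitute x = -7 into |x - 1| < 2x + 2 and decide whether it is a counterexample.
Substitute x = -7 into the relation:
x = -7: LHS = |(-7) - 1| = |-8| = 8, RHS = 2·(-7) + 2 = -12; 8 < -12 — FAILS

Since the claim fails at x = -7, this value is a counterexample.

Answer: Yes, x = -7 is a counterexample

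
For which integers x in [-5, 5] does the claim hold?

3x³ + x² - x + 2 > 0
Holds for: {-1, 0, 1, 2, 3, 4, 5}
Fails for: {-5, -4, -3, -2}

Answer: {-1, 0, 1, 2, 3, 4, 5}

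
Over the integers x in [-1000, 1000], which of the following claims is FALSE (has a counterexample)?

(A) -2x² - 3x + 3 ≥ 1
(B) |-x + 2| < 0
(A) x = 1: LHS = -2·1² - 3·1 + 3 = -2; -2 ≥ 1 — FAILS
(B) x = 0: LHS = |-0 + 2| = |2| = 2; 2 < 0 — FAILS

Answer: Both A and B are false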